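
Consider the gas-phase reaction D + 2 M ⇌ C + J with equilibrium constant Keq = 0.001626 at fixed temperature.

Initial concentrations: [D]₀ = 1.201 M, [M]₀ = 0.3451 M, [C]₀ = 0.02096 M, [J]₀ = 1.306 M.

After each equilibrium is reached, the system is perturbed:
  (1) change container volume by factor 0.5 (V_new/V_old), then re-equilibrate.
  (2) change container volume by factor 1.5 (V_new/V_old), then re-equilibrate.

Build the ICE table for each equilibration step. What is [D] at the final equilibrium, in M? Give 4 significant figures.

Q₀ = 0.1914 vs Keq = 0.001626 ⇒ Q>K, reverse
Step 1:
                   D          M          C          J
  init         1.201     0.3451    0.02096      1.306
  Δ          0.02073    0.04146   -0.02073   -0.02073
  eq           1.222     0.3866 2.3096e-04      1.285
  solve Keq expr → x = -0.02073; check Q = 0.001626
Then change container volume by factor 0.5 (V_new/V_old).
Step 2:
                   D          M          C          J
  init         2.443     0.7731 4.6191e-04      2.571
  Δ       -4.5938e-04 -9.1876e-04 4.5938e-04 4.5938e-04
  eq           2.443     0.7722 9.2129e-04      2.571
  solve Keq expr → x = 4.5938e-04; check Q = 0.001626
Then change container volume by factor 1.5 (V_new/V_old).
Step 3:
                   D          M          C          J
  init         1.629     0.5148 6.1420e-04      1.714
  Δ       2.0398e-04 4.0797e-04 -2.0398e-04 -2.0398e-04
  eq           1.629     0.5152 4.1021e-04      1.714
  solve Keq expr → x = -2.0398e-04; check Q = 0.001626

[D]_eq = 1.629 M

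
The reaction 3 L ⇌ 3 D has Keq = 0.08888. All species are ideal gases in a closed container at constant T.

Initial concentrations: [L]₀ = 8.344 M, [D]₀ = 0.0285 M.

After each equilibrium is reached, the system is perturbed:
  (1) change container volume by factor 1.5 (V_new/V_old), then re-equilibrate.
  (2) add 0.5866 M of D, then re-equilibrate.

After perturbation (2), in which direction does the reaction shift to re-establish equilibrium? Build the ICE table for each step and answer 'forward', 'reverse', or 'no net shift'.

Direction: reverse

Q₀ = 3.9848e-08 vs Keq = 0.08888 ⇒ Q<K, forward
Step 1:
                    L           D
  Initial       8.344      0.0285
  Change       -2.555       2.555
  Equil         5.789       2.583
  solve Keq expr → x = 0.8517; check Q = 0.08888
Then change container volume by factor 1.5 (V_new/V_old).
Step 2:
                    L           D
  Initial       3.859       1.722
  Change            0           0
  Equil         3.859       1.722
  solve Keq expr → x = 0; check Q = 0.08888
Then add 0.5866 M of D.
Step 3:
                    L           D
  Initial       3.859       2.309
  Change       0.4056     -0.4056
  Equil         4.265       1.903
  solve Keq expr → x = -0.1352; check Q = 0.08888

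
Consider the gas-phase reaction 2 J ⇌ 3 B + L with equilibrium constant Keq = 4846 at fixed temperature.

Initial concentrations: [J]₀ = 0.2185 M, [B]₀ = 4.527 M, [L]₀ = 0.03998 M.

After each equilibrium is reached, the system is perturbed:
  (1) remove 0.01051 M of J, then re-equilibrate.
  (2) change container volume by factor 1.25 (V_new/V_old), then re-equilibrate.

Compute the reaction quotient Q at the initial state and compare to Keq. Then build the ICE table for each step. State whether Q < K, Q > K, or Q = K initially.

Q₀ = 77.69 vs Keq = 4846 ⇒ Q<K, forward
Step 1:
                  J         B         L
  I          0.2185     4.527   0.03998
  C         -0.1659    0.2489   0.08296
  E         0.05257     4.776    0.1229
  solve Keq expr → x = 0.08296; check Q = 4846
Then remove 0.01051 M of J.
Step 2:
                  J         B         L
  I         0.04206     4.776    0.1229
  C        0.009283  -0.01392 -0.004641
  E         0.05134     4.762    0.1183
  solve Keq expr → x = -0.004641; check Q = 4846
Then change container volume by factor 1.25 (V_new/V_old).
Step 3:
                  J         B         L
  I         0.04107      3.81   0.09464
  C       -0.007429   0.01114  0.003715
  E         0.03365     3.821   0.09836
  solve Keq expr → x = 0.003715; check Q = 4846

Q₀ = 77.69; Q < K (proceeds forward)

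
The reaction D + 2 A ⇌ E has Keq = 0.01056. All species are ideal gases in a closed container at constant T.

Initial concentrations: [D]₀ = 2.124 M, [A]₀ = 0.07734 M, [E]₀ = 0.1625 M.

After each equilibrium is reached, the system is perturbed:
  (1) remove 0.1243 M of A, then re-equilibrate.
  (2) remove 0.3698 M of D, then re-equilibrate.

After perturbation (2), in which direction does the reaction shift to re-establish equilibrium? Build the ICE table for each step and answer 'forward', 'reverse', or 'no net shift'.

Q₀ = 12.79 vs Keq = 0.01056 ⇒ Q>K, reverse
Step 1:
                    D           A           E
  Initial       2.124     0.07734      0.1625
  Change       0.1587      0.3175     -0.1587
  Equil         2.283      0.3948    0.003758
  solve Keq expr → x = -0.1587; check Q = 0.01056
Then remove 0.1243 M of A.
Step 2:
                    D           A           E
  Initial       2.283      0.2705    0.003758
  Change     0.001941    0.003882   -0.001941
  Equil         2.285      0.2744    0.001817
  solve Keq expr → x = -0.001941; check Q = 0.01056
Then remove 0.3698 M of D.
Step 3:
                    D           A           E
  Initial       1.915      0.2744    0.001817
  Change   2.8743e-04  5.7487e-04 -2.8743e-04
  Equil         1.915       0.275    0.001529
  solve Keq expr → x = -2.8743e-04; check Q = 0.01056

Direction: reverse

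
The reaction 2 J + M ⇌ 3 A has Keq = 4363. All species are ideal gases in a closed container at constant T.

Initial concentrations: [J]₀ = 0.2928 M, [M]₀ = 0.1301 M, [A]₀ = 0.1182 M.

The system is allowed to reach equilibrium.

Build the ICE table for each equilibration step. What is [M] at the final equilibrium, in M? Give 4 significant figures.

[M]_eq = 0.00951 M

Q₀ = 0.1481 vs Keq = 4363 ⇒ Q<K, forward
Step 1:
                    J           M           A
  init         0.2928      0.1301      0.1182
  Δ           -0.2412     -0.1206      0.3618
  eq          0.05162     0.00951        0.48
  solve Keq expr → x = 0.1206; check Q = 4363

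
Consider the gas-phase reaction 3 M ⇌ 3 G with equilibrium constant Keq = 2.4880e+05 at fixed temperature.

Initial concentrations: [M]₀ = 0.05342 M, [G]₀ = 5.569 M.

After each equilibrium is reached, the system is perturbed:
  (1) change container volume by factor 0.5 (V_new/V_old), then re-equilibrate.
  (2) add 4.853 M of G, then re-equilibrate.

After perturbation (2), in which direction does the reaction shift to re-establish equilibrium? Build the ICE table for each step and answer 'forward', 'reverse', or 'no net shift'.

Q₀ = 1.1330e+06 vs Keq = 2.4880e+05 ⇒ Q>K, reverse
Step 1:
                    M           G
  init        0.05342       5.569
  Δ           0.03457    -0.03457
  eq          0.08799       5.534
  solve Keq expr → x = -0.01152; check Q = 2.4880e+05
Then change container volume by factor 0.5 (V_new/V_old).
Step 2:
                    M           G
  init          0.176       11.07
  Δ                 0           0
  eq            0.176       11.07
  solve Keq expr → x = 0; check Q = 2.4880e+05
Then add 4.853 M of G.
Step 3:
                    M           G
  init          0.176       15.92
  Δ           0.07595    -0.07595
  eq           0.2519       15.85
  solve Keq expr → x = -0.02532; check Q = 2.4880e+05

Direction: reverse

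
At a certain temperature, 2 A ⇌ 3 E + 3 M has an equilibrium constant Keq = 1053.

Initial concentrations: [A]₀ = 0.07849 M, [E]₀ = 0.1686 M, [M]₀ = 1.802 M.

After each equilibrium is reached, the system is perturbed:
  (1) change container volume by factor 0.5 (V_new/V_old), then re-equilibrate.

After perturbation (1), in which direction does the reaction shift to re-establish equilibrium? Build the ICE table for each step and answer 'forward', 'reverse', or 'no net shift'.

Q₀ = 4.552 vs Keq = 1053 ⇒ Q<K, forward
Step 1:
                    A           E           M
  I           0.07849      0.1686       1.802
  C          -0.06718      0.1008      0.1008
  E           0.01131      0.2694       1.903
  solve Keq expr → x = 0.03359; check Q = 1053
Then change container volume by factor 0.5 (V_new/V_old).
Step 2:
                    A           E           M
  I           0.02262      0.5387       3.806
  C            0.0482     -0.0723     -0.0723
  E           0.07081      0.4664       3.733
  solve Keq expr → x = -0.0241; check Q = 1053

Direction: reverse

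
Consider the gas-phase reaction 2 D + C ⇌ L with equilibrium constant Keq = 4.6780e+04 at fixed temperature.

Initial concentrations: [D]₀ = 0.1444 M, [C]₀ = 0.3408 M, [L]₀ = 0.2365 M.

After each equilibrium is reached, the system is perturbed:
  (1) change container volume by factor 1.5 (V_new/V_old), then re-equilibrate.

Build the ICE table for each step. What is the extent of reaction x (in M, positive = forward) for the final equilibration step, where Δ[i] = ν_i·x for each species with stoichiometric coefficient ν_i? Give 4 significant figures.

x = -8.0873e-04 M

Q₀ = 33.28 vs Keq = 4.6780e+04 ⇒ Q<K, forward
Step 1:
                    D           C           L
  Initial      0.1444      0.3408      0.2365
  Change      -0.1395    -0.06974     0.06974
  Equil      0.004914      0.2711      0.3062
  solve Keq expr → x = 0.06974; check Q = 4.6780e+04
Then change container volume by factor 1.5 (V_new/V_old).
Step 2:
                    D           C           L
  Initial    0.003276      0.1807      0.2042
  Change     0.001617  8.0873e-04 -8.0873e-04
  Equil      0.004894      0.1815      0.2034
  solve Keq expr → x = -8.0873e-04; check Q = 4.6780e+04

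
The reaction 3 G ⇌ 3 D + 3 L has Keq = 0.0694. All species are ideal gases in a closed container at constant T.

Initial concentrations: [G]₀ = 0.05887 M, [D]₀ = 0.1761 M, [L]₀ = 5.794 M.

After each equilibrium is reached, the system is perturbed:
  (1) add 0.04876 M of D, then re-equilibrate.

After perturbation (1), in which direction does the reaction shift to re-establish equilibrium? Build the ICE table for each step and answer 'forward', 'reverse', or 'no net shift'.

Direction: reverse

Q₀ = 5206 vs Keq = 0.0694 ⇒ Q>K, reverse
Step 1:
                  G         D         L
  init      0.05887    0.1761     5.794
  Δ          0.1601   -0.1601   -0.1601
  eq          0.219   0.01597     5.634
  solve Keq expr → x = -0.05338; check Q = 0.0694
Then add 0.04876 M of D.
Step 2:
                  G         D         L
  init        0.219   0.06473     5.634
  Δ          0.0453   -0.0453   -0.0453
  eq         0.2643   0.01943     5.589
  solve Keq expr → x = -0.0151; check Q = 0.0694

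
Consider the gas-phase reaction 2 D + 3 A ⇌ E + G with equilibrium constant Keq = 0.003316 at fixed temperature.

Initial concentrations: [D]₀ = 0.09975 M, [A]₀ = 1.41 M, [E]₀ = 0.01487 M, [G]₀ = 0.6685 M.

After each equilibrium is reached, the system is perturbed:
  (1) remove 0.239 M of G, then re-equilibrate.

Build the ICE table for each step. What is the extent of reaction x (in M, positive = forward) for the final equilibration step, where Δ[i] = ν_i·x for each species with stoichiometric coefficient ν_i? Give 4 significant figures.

Q₀ = 0.3564 vs Keq = 0.003316 ⇒ Q>K, reverse
Step 1:
                  D         A         E         G
  init      0.09975      1.41   0.01487    0.6685
  Δ         0.02922   0.04383  -0.01461  -0.01461
  eq          0.129     1.454 2.5920e-04    0.6539
  solve Keq expr → x = -0.01461; check Q = 0.003316
Then remove 0.239 M of G.
Step 2:
                  D         A         E         G
  init        0.129     1.454 2.5920e-04    0.4149
  Δ       -2.9389e-04 -4.4083e-04 1.4694e-04 1.4694e-04
  eq         0.1287     1.453 4.0615e-04     0.415
  solve Keq expr → x = 1.4694e-04; check Q = 0.003316

x = 1.4694e-04 M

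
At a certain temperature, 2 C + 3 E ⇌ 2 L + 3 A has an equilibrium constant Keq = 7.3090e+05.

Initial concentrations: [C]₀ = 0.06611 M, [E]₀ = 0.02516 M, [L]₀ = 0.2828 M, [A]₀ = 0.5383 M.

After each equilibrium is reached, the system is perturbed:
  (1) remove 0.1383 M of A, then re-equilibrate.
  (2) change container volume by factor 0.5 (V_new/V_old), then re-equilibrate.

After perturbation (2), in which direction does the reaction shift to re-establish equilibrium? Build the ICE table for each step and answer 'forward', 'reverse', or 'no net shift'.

Q₀ = 1.7921e+05 vs Keq = 7.3090e+05 ⇒ Q<K, forward
Step 1:
                  C         E         L         A
  init      0.06611   0.02516    0.2828    0.5383
  Δ       -0.005359 -0.008038  0.005359  0.008038
  eq        0.06075   0.01712    0.2882    0.5463
  solve Keq expr → x = 0.002679; check Q = 7.3090e+05
Then remove 0.1383 M of A.
Step 2:
                  C         E         L         A
  init      0.06075   0.01712    0.2882     0.408
  Δ       -0.002514  -0.00377  0.002514   0.00377
  eq        0.05824   0.01335    0.2907    0.4118
  solve Keq expr → x = 0.001257; check Q = 7.3090e+05
Then change container volume by factor 0.5 (V_new/V_old).
Step 3:
                  C         E         L         A
  init       0.1165    0.0267    0.5813    0.8236
  Δ               0         0         0         0
  eq         0.1165    0.0267    0.5813    0.8236
  solve Keq expr → x = 0; check Q = 7.3090e+05

Direction: no net shift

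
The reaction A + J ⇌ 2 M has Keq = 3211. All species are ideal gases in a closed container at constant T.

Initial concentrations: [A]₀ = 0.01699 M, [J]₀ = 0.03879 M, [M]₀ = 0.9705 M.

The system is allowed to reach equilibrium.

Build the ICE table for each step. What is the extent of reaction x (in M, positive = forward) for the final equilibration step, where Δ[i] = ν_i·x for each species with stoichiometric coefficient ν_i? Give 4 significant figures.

Q₀ = 1429 vs Keq = 3211 ⇒ Q<K, forward
Step 1:
                  A         J         M
  I         0.01699   0.03879    0.9705
  C       -0.007369 -0.007369   0.01474
  E        0.009621   0.03142    0.9852
  solve Keq expr → x = 0.007369; check Q = 3211

x = 0.007369 M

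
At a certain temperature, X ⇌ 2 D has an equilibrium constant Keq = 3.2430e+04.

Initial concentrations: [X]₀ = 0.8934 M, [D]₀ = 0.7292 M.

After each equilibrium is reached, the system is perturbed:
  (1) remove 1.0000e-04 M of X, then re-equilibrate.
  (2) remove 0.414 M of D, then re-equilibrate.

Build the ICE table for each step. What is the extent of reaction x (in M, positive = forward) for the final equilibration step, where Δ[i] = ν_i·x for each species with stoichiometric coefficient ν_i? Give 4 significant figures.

x = 5.8923e-05 M

Q₀ = 0.5952 vs Keq = 3.2430e+04 ⇒ Q<K, forward
Step 1:
                    X           D
  init         0.8934      0.7292
  Δ           -0.8932       1.786
  eq       1.9514e-04       2.516
  solve Keq expr → x = 0.8932; check Q = 3.2430e+04
Then remove 1.0000e-04 M of X.
Step 2:
                    X           D
  init     9.5137e-05       2.516
  Δ        9.9969e-05 -1.9994e-04
  eq       1.9511e-04       2.515
  solve Keq expr → x = -9.9969e-05; check Q = 3.2430e+04
Then remove 0.414 M of D.
Step 3:
                    X           D
  init     1.9511e-04       2.101
  Δ       -5.8923e-05  1.1785e-04
  eq       1.3618e-04       2.102
  solve Keq expr → x = 5.8923e-05; check Q = 3.2430e+04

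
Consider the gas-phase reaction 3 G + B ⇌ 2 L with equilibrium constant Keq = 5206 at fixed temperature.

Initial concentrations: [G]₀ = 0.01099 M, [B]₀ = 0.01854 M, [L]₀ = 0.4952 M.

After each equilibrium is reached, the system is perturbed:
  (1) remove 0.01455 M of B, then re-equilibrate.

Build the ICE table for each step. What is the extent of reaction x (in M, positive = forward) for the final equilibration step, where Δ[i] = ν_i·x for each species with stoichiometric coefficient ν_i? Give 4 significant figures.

x = -0.002886 M

Q₀ = 9.9646e+06 vs Keq = 5206 ⇒ Q>K, reverse
Step 1:
                    G           B           L
  I           0.01099     0.01854      0.4952
  C           0.08225     0.02742    -0.05483
  E           0.09324     0.04596      0.4404
  solve Keq expr → x = -0.02742; check Q = 5206
Then remove 0.01455 M of B.
Step 2:
                    G           B           L
  I           0.09324     0.03141      0.4404
  C          0.008658    0.002886   -0.005772
  E            0.1019     0.03429      0.4346
  solve Keq expr → x = -0.002886; check Q = 5206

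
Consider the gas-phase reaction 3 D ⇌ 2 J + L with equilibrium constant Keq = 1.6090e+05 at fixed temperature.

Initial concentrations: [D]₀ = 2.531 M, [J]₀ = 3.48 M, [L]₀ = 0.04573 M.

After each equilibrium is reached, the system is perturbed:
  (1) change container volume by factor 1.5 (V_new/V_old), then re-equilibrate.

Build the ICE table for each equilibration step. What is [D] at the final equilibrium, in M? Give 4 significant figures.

[D]_eq = 0.03484 M

Q₀ = 0.03416 vs Keq = 1.6090e+05 ⇒ Q<K, forward
Step 1:
                  D         J         L
  init        2.531      3.48   0.04573
  Δ          -2.479     1.652    0.8262
  eq        0.05226     5.132     0.872
  solve Keq expr → x = 0.8262; check Q = 1.6090e+05
Then change container volume by factor 1.5 (V_new/V_old).
Step 2:
                  D         J         L
  init      0.03484     3.422    0.5813
  Δ               0         0         0
  eq        0.03484     3.422    0.5813
  solve Keq expr → x = 0; check Q = 1.6090e+05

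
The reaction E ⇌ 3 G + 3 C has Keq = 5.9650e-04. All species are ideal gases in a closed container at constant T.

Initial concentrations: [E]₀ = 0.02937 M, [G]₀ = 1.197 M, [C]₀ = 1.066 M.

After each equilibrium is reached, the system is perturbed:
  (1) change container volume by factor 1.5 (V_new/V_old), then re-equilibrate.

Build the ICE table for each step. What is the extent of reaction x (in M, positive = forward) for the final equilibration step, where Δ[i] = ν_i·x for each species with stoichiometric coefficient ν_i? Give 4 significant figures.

Q₀ = 70.74 vs Keq = 5.9650e-04 ⇒ Q>K, reverse
Step 1:
                  E         G         C
  init      0.02937     1.197     1.066
  Δ          0.2941   -0.8823   -0.8823
  eq         0.3235    0.3147    0.1837
  solve Keq expr → x = -0.2941; check Q = 5.9650e-04
Then change container volume by factor 1.5 (V_new/V_old).
Step 2:
                  E         G         C
  init       0.2157    0.2098    0.1224
  Δ        -0.01976   0.05928   0.05928
  eq         0.1959     0.269    0.1817
  solve Keq expr → x = 0.01976; check Q = 5.9650e-04

x = 0.01976 M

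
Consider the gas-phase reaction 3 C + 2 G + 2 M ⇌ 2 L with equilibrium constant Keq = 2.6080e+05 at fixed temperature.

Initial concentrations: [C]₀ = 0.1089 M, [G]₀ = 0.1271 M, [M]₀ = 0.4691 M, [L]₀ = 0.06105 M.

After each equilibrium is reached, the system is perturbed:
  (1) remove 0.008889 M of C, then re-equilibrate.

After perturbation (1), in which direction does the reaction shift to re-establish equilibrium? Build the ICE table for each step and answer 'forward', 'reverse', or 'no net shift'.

Q₀ = 811.8 vs Keq = 2.6080e+05 ⇒ Q<K, forward
Step 1:
                    C           G           M           L
  init         0.1089      0.1271      0.4691     0.06105
  Δ          -0.07374    -0.04916    -0.04916     0.04916
  eq          0.03516     0.07794      0.4199      0.1102
  solve Keq expr → x = 0.02458; check Q = 2.6080e+05
Then remove 0.008889 M of C.
Step 2:
                    C           G           M           L
  init        0.02627     0.07794      0.4199      0.1102
  Δ          0.006517    0.004345    0.004345   -0.004345
  eq          0.03279     0.08229      0.4243      0.1059
  solve Keq expr → x = -0.002172; check Q = 2.6080e+05

Direction: reverse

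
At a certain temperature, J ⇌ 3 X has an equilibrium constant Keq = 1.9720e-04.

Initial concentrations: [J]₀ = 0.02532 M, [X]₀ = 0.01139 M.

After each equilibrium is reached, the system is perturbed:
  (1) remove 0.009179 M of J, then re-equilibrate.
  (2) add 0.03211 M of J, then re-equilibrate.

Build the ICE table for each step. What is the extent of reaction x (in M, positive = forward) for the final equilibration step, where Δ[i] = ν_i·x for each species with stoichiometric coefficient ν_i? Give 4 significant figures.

Q₀ = 5.8359e-05 vs Keq = 1.9720e-04 ⇒ Q<K, forward
Step 1:
                    J           X
  I           0.02532     0.01139
  C         -0.001765    0.005295
  E           0.02355     0.01669
  solve Keq expr → x = 0.001765; check Q = 1.9720e-04
Then remove 0.009179 M of J.
Step 2:
                    J           X
  I           0.01438     0.01669
  C        7.6212e-04   -0.002286
  E           0.01514      0.0144
  solve Keq expr → x = -7.6212e-04; check Q = 1.9720e-04
Then add 0.03211 M of J.
Step 3:
                    J           X
  I           0.04725      0.0144
  C         -0.002109    0.006326
  E           0.04514     0.02072
  solve Keq expr → x = 0.002109; check Q = 1.9720e-04

x = 0.002109 M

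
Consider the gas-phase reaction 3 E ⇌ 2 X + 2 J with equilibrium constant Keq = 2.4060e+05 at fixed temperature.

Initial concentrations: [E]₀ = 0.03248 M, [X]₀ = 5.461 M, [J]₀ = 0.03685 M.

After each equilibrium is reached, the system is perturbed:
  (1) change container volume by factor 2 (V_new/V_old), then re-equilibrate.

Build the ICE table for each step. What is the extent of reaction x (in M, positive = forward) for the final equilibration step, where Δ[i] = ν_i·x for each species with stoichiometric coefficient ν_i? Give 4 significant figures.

Q₀ = 1182 vs Keq = 2.4060e+05 ⇒ Q<K, forward
Step 1:
                  E         X         J
  I         0.03248     5.461   0.03685
  C        -0.02536   0.01691   0.01691
  E        0.007117     5.478   0.05376
  solve Keq expr → x = 0.008454; check Q = 2.4060e+05
Then change container volume by factor 2 (V_new/V_old).
Step 2:
                  E         X         J
  I        0.003558     2.739   0.02688
  C       -7.0111e-04 4.6741e-04 4.6741e-04
  E        0.002857     2.739   0.02735
  solve Keq expr → x = 2.3370e-04; check Q = 2.4060e+05

x = 2.3370e-04 M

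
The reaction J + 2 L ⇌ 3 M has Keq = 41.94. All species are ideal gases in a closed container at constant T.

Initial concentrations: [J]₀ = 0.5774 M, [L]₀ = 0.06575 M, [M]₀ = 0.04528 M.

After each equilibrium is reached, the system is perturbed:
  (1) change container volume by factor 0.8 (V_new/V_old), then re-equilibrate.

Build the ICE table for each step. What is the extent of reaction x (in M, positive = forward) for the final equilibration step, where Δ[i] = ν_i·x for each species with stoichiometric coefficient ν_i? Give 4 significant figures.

x = 0 M

Q₀ = 0.03719 vs Keq = 41.94 ⇒ Q<K, forward
Step 1:
                    J           L           M
  Initial      0.5774     0.06575     0.04528
  Change     -0.02803    -0.05606     0.08408
  Equil        0.5494    0.009693      0.1294
  solve Keq expr → x = 0.02803; check Q = 41.94
Then change container volume by factor 0.8 (V_new/V_old).
Step 2:
                    J           L           M
  Initial      0.6867     0.01212      0.1617
  Change            0           0           0
  Equil        0.6867     0.01212      0.1617
  solve Keq expr → x = 0; check Q = 41.94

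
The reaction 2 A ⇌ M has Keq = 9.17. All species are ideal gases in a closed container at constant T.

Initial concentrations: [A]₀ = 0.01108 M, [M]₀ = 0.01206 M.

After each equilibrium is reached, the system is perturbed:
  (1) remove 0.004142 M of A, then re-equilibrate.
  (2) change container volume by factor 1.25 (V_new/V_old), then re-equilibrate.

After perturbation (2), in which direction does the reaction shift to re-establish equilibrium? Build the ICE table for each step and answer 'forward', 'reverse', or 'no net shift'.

Q₀ = 98.24 vs Keq = 9.17 ⇒ Q>K, reverse
Step 1:
                   A          M
  I          0.01108    0.01206
  C          0.01326  -0.006629
  E          0.02434   0.005431
  solve Keq expr → x = -0.006629; check Q = 9.17
Then remove 0.004142 M of A.
Step 2:
                   A          M
  I           0.0202   0.005431
  C         0.001905 -9.5255e-04
  E           0.0221   0.004479
  solve Keq expr → x = -9.5255e-04; check Q = 9.17
Then change container volume by factor 1.25 (V_new/V_old).
Step 3:
                   A          M
  I          0.01768   0.003583
  C       8.6116e-04 -4.3058e-04
  E          0.01854   0.003152
  solve Keq expr → x = -4.3058e-04; check Q = 9.17

Direction: reverse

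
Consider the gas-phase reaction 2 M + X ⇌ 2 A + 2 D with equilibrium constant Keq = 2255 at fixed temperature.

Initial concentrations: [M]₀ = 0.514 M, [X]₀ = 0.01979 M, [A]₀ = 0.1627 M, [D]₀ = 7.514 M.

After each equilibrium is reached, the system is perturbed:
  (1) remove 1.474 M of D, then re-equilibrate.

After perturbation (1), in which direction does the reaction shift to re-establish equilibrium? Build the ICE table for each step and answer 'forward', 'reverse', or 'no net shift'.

Q₀ = 285.9 vs Keq = 2255 ⇒ Q<K, forward
Step 1:
                    M           X           A           D
  Initial       0.514     0.01979      0.1627       7.514
  Change     -0.03141    -0.01571     0.03141     0.03141
  Equil        0.4826    0.004085      0.1941       7.545
  solve Keq expr → x = 0.01571; check Q = 2255
Then remove 1.474 M of D.
Step 2:
                    M           X           A           D
  Initial      0.4826    0.004085      0.1941       6.071
  Change    -0.002668   -0.001334    0.002668    0.002668
  Equil        0.4799    0.002751      0.1968       6.074
  solve Keq expr → x = 0.001334; check Q = 2255

Direction: forward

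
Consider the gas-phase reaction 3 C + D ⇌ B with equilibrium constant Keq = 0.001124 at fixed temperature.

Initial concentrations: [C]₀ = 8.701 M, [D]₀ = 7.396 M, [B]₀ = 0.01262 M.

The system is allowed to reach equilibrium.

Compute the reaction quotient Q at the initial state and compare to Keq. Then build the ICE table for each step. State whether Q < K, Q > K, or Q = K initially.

Q₀ = 2.5903e-06 vs Keq = 0.001124 ⇒ Q<K, forward
Step 1:
                    C           D           B
  I             8.701       7.396     0.01262
  C            -3.302      -1.101       1.101
  E             5.399       6.295       1.113
  solve Keq expr → x = 1.101; check Q = 0.001124

Q₀ = 2.5903e-06; Q < K (proceeds forward)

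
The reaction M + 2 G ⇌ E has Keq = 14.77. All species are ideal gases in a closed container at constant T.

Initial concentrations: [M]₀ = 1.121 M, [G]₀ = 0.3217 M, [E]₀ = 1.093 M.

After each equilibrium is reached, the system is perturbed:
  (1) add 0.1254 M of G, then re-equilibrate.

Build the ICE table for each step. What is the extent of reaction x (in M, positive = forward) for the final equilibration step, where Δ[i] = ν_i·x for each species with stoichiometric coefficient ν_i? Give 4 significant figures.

x = 0.05586 M

Q₀ = 9.421 vs Keq = 14.77 ⇒ Q<K, forward
Step 1:
                  M         G         E
  init        1.121    0.3217     1.093
  Δ        -0.02898  -0.05795   0.02898
  eq          1.092    0.2637     1.122
  solve Keq expr → x = 0.02898; check Q = 14.77
Then add 0.1254 M of G.
Step 2:
                  M         G         E
  init        1.092    0.3891     1.122
  Δ        -0.05586   -0.1117   0.05586
  eq          1.036    0.2774     1.178
  solve Keq expr → x = 0.05586; check Q = 14.77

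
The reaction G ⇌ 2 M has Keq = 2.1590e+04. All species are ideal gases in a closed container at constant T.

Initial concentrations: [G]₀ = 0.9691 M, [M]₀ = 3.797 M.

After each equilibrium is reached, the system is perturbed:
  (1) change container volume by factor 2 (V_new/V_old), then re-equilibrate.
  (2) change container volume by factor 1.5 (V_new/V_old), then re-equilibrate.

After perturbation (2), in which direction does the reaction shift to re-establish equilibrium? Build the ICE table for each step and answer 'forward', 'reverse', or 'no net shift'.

Q₀ = 14.88 vs Keq = 2.1590e+04 ⇒ Q<K, forward
Step 1:
                    G           M
  I            0.9691       3.797
  C           -0.9676       1.935
  E          0.001522       5.732
  solve Keq expr → x = 0.9676; check Q = 2.1590e+04
Then change container volume by factor 2 (V_new/V_old).
Step 2:
                    G           M
  I        7.6095e-04       2.866
  C       -3.8027e-04  7.6054e-04
  E        3.8067e-04       2.867
  solve Keq expr → x = 3.8027e-04; check Q = 2.1590e+04
Then change container volume by factor 1.5 (V_new/V_old).
Step 3:
                    G           M
  I        2.5378e-04       1.911
  C       -8.4564e-05  1.6913e-04
  E        1.6922e-04       1.911
  solve Keq expr → x = 8.4564e-05; check Q = 2.1590e+04

Direction: forward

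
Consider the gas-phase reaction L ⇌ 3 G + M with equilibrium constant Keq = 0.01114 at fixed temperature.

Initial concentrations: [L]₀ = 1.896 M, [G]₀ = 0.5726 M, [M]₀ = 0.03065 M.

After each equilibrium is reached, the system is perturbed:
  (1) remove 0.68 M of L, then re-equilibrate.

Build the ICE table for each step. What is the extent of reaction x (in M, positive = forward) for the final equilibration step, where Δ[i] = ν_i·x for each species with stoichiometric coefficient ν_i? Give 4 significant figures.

x = -0.01441 M

Q₀ = 0.003035 vs Keq = 0.01114 ⇒ Q<K, forward
Step 1:
                   L          G          M
  init         1.896     0.5726    0.03065
  Δ         -0.03551     0.1065    0.03551
  eq            1.86     0.6791    0.06616
  solve Keq expr → x = 0.03551; check Q = 0.01114
Then remove 0.68 M of L.
Step 2:
                   L          G          M
  init          1.18     0.6791    0.06616
  Δ          0.01441   -0.04322   -0.01441
  eq           1.195     0.6359    0.05176
  solve Keq expr → x = -0.01441; check Q = 0.01114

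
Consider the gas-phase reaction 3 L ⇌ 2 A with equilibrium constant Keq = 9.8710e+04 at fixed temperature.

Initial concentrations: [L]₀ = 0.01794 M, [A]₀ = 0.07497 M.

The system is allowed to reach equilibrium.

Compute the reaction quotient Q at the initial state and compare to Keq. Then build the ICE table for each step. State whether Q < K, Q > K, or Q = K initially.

Q₀ = 973.4; Q < K (proceeds forward)

Q₀ = 973.4 vs Keq = 9.8710e+04 ⇒ Q<K, forward
Step 1:
                  L         A
  init      0.01794   0.07497
  Δ        -0.01378   0.00919
  eq       0.004155   0.08416
  solve Keq expr → x = 0.004595; check Q = 9.8710e+04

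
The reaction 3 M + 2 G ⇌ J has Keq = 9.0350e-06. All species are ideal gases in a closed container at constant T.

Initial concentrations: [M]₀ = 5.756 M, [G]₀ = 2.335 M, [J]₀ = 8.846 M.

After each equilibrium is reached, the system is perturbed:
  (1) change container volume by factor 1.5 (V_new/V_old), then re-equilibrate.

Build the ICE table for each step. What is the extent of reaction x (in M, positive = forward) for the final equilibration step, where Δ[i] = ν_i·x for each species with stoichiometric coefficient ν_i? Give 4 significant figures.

Q₀ = 0.008508 vs Keq = 9.0350e-06 ⇒ Q>K, reverse
Step 1:
                    M           G           J
  init          5.756       2.335       8.846
  Δ             11.71       7.803      -3.902
  eq            17.46       10.14       4.944
  solve Keq expr → x = -3.902; check Q = 9.0350e-06
Then change container volume by factor 1.5 (V_new/V_old).
Step 2:
                    M           G           J
  init          11.64       6.759       3.296
  Δ             3.108       2.072      -1.036
  eq            14.75       8.831        2.26
  solve Keq expr → x = -1.036; check Q = 9.0350e-06

x = -1.036 M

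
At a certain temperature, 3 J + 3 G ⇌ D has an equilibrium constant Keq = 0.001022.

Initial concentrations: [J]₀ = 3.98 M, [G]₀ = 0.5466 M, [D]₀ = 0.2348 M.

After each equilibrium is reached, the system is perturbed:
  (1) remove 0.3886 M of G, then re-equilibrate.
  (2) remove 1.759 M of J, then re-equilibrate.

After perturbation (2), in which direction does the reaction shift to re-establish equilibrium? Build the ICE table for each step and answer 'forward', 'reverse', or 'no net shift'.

Direction: reverse

Q₀ = 0.02281 vs Keq = 0.001022 ⇒ Q>K, reverse
Step 1:
                  J         G         D
  Initial      3.98    0.5466    0.2348
  Change     0.4452    0.4452   -0.1484
  Equil       4.425    0.9918    0.0864
  solve Keq expr → x = -0.1484; check Q = 0.001022
Then remove 0.3886 M of G.
Step 2:
                  J         G         D
  Initial     4.425    0.6032    0.0864
  Change     0.1397    0.1397  -0.04655
  Equil       4.565    0.7428   0.03985
  solve Keq expr → x = -0.04655; check Q = 0.001022
Then remove 1.759 M of J.
Step 3:
                  J         G         D
  Initial     2.806    0.7428   0.03985
  Change    0.07874   0.07874  -0.02625
  Equil       2.885    0.8216    0.0136
  solve Keq expr → x = -0.02625; check Q = 0.001022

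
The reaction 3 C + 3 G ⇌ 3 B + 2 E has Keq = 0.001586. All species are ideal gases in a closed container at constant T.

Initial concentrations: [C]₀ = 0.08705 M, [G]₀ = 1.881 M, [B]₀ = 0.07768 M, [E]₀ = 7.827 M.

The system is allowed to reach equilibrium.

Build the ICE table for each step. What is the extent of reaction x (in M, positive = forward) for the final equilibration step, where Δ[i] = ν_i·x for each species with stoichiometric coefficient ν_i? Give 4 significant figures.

x = -0.02289 M

Q₀ = 6.541 vs Keq = 0.001586 ⇒ Q>K, reverse
Step 1:
                    C           G           B           E
  I           0.08705       1.881     0.07768       7.827
  C           0.06866     0.06866    -0.06866    -0.04578
  E            0.1557        1.95    0.009016       7.781
  solve Keq expr → x = -0.02289; check Q = 0.001586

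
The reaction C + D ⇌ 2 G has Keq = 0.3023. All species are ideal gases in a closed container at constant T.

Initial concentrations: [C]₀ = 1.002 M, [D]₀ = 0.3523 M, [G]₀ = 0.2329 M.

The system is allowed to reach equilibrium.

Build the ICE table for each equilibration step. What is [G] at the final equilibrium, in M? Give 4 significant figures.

Q₀ = 0.1537 vs Keq = 0.3023 ⇒ Q<K, forward
Step 1:
                   C          D          G
  Initial      1.002     0.3523     0.2329
  Change    -0.03563   -0.03563    0.07126
  Equil       0.9664     0.3167     0.3042
  solve Keq expr → x = 0.03563; check Q = 0.3023

[G]_eq = 0.3042 M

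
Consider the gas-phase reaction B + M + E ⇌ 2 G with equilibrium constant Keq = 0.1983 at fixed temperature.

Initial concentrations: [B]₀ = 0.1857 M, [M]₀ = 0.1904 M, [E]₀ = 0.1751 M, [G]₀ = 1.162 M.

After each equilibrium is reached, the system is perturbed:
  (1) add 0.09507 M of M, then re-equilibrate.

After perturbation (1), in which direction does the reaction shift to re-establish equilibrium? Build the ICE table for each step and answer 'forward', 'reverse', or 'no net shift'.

Direction: forward

Q₀ = 218.1 vs Keq = 0.1983 ⇒ Q>K, reverse
Step 1:
                    B           M           E           G
  init         0.1857      0.1904      0.1751       1.162
  Δ            0.4647      0.4647      0.4647     -0.9295
  eq           0.6504      0.6551      0.6398      0.2325
  solve Keq expr → x = -0.4647; check Q = 0.1983
Then add 0.09507 M of M.
Step 2:
                    B           M           E           G
  init         0.6504      0.7502      0.6398      0.2325
  Δ         -0.006391   -0.006391   -0.006391     0.01278
  eq            0.644      0.7438      0.6334      0.2453
  solve Keq expr → x = 0.006391; check Q = 0.1983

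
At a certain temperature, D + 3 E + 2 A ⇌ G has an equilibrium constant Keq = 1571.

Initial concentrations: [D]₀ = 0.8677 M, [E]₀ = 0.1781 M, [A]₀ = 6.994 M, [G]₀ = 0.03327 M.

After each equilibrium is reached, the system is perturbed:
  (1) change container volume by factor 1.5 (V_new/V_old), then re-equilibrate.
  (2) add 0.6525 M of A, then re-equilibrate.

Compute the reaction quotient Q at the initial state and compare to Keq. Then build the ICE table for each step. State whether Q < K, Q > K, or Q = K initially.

Q₀ = 0.1388 vs Keq = 1571 ⇒ Q<K, forward
Step 1:
                  D         E         A         G
  I          0.8677    0.1781     6.994   0.03327
  C        -0.05558   -0.1667   -0.1112   0.05558
  E          0.8121   0.01137     6.883   0.08885
  solve Keq expr → x = 0.05558; check Q = 1571
Then change container volume by factor 1.5 (V_new/V_old).
Step 2:
                  D         E         A         G
  I          0.5414   0.00758     4.589   0.05923
  C        0.002362  0.007087  0.004725 -0.002362
  E          0.5438   0.01467     4.593   0.05687
  solve Keq expr → x = -0.002362; check Q = 1571
Then add 0.6525 M of A.
Step 3:
                  D         E         A         G
  I          0.5438   0.01467     5.246   0.05687
  C       -4.0223e-04 -0.001207 -8.0446e-04 4.0223e-04
  E          0.5434   0.01346     5.245   0.05727
  solve Keq expr → x = 4.0223e-04; check Q = 1571

Q₀ = 0.1388; Q < K (proceeds forward)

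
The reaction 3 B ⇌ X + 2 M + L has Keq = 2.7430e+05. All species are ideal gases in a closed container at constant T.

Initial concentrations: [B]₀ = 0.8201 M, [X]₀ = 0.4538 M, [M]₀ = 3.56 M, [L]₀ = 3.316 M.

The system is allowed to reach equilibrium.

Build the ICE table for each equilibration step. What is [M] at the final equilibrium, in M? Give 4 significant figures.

[M]_eq = 4.071 M

Q₀ = 34.58 vs Keq = 2.7430e+05 ⇒ Q<K, forward
Step 1:
                  B         X         M         L
  init       0.8201    0.4538      3.56     3.316
  Δ         -0.7666    0.2555    0.5111    0.2555
  eq        0.05349    0.7093     4.071     3.572
  solve Keq expr → x = 0.2555; check Q = 2.7430e+05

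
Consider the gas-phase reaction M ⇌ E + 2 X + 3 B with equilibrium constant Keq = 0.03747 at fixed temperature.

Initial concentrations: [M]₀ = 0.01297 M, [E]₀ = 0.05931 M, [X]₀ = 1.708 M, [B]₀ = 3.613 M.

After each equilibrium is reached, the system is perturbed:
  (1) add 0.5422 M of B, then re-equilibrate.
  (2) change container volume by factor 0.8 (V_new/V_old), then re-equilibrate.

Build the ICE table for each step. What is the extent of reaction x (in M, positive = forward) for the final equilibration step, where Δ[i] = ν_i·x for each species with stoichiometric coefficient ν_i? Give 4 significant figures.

Q₀ = 629.2 vs Keq = 0.03747 ⇒ Q>K, reverse
Step 1:
                  M         E         X         B
  init      0.01297   0.05931     1.708     3.613
  Δ         0.05928  -0.05928   -0.1186   -0.1779
  eq        0.07225 2.6438e-05     1.589     3.435
  solve Keq expr → x = -0.05928; check Q = 0.03747
Then add 0.5422 M of B.
Step 2:
                  M         E         X         B
  init      0.07225 2.6438e-05     1.589     3.977
  Δ       9.4021e-06 -9.4021e-06 -1.8804e-05 -2.8206e-05
  eq        0.07226 1.7035e-05     1.589     3.977
  solve Keq expr → x = -9.4021e-06; check Q = 0.03747
Then change container volume by factor 0.8 (V_new/V_old).
Step 3:
                  M         E         X         B
  init      0.09033 2.1294e-05     1.987     4.972
  Δ       1.4315e-05 -1.4315e-05 -2.8630e-05 -4.2945e-05
  eq        0.09034 6.9792e-06     1.987     4.972
  solve Keq expr → x = -1.4315e-05; check Q = 0.03747

x = -1.4315e-05 M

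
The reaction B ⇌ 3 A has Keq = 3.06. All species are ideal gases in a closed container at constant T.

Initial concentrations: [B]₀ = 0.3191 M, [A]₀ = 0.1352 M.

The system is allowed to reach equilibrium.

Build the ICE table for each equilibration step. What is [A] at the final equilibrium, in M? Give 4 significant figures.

Q₀ = 0.007745 vs Keq = 3.06 ⇒ Q<K, forward
Step 1:
                    B           A
  init         0.3191      0.1352
  Δ           -0.1958      0.5874
  eq           0.1233      0.7226
  solve Keq expr → x = 0.1958; check Q = 3.06

[A]_eq = 0.7226 M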